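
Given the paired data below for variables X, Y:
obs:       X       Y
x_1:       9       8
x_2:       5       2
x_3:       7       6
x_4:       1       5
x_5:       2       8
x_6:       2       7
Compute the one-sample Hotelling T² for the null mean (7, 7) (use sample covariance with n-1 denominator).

Step 1 — sample mean vector:
  mean(X) = (9 + 5 + 7 + 1 + 2 + 2) / 6 = 26/6 = 4.3333
  mean(Y) = (8 + 2 + 6 + 5 + 8 + 7) / 6 = 36/6 = 6
  x̄ = (4.3333, 6),  deviation x̄ - mu_0 = (4.3333, 6) - (7, 7) = (-2.6667, -1).

Step 2 — sample covariance matrix, S[i,j] = (1/(n-1)) · Σ_k (x_{k,i} - mean_i) · (x_{k,j} - mean_j), divisor n-1 = 5:
  S[X,X] = ((4.6667)·(4.6667) + (0.6667)·(0.6667) + (2.6667)·(2.6667) + (-3.3333)·(-3.3333) + (-2.3333)·(-2.3333) + (-2.3333)·(-2.3333)) / 5 = 51.3333/5 = 10.2667
  S[X,Y] = ((4.6667)·(2) + (0.6667)·(-4) + (2.6667)·(0) + (-3.3333)·(-1) + (-2.3333)·(2) + (-2.3333)·(1)) / 5 = 3/5 = 0.6
  S[Y,Y] = ((2)·(2) + (-4)·(-4) + (0)·(0) + (-1)·(-1) + (2)·(2) + (1)·(1)) / 5 = 26/5 = 5.2
  S = [[10.2667, 0.6],
 [0.6, 5.2]].

Step 3 — invert S. det(S) = 10.2667·5.2 - (0.6)² = 53.0267.
  S^{-1} = (1/det) · [[d, -b], [-b, a]] = [[0.0981, -0.0113],
 [-0.0113, 0.1936]].

Step 4 — quadratic form (x̄ - mu_0)^T · S^{-1} · (x̄ - mu_0):
  S^{-1} · (x̄ - mu_0) = (-0.2502, -0.1634),
  (x̄ - mu_0)^T · [...] = (-2.6667)·(-0.2502) + (-1)·(-0.1634) = 0.8306.

Step 5 — scale by n: T² = 6 · 0.8306 = 4.9837.

T² ≈ 4.9837


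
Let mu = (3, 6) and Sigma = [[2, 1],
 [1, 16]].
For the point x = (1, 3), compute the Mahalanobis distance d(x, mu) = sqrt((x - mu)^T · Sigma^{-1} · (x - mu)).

Step 1 — centre the observation: (x - mu) = (-2, -3).

Step 2 — invert Sigma. det(Sigma) = 2·16 - (1)² = 31.
  Sigma^{-1} = (1/det) · [[d, -b], [-b, a]] = [[0.5161, -0.0323],
 [-0.0323, 0.0645]].

Step 3 — form the quadratic (x - mu)^T · Sigma^{-1} · (x - mu):
  Sigma^{-1} · (x - mu) = (-0.9355, -0.129).
  (x - mu)^T · [Sigma^{-1} · (x - mu)] = (-2)·(-0.9355) + (-3)·(-0.129) = 2.2581.

Step 4 — take square root: d = √(2.2581) ≈ 1.5027.

d(x, mu) = √(2.2581) ≈ 1.5027


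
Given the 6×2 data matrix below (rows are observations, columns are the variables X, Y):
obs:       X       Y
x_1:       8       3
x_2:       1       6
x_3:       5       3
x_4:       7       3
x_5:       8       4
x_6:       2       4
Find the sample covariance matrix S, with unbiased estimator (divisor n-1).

Step 1 — column means:
  mean(X) = (8 + 1 + 5 + 7 + 8 + 2) / 6 = 31/6 = 5.1667
  mean(Y) = (3 + 6 + 3 + 3 + 4 + 4) / 6 = 23/6 = 3.8333

Step 2 — sample covariance S[i,j] = (1/(n-1)) · Σ_k (x_{k,i} - mean_i) · (x_{k,j} - mean_j), with n-1 = 5.
  S[X,X] = ((2.8333)·(2.8333) + (-4.1667)·(-4.1667) + (-0.1667)·(-0.1667) + (1.8333)·(1.8333) + (2.8333)·(2.8333) + (-3.1667)·(-3.1667)) / 5 = 46.8333/5 = 9.3667
  S[X,Y] = ((2.8333)·(-0.8333) + (-4.1667)·(2.1667) + (-0.1667)·(-0.8333) + (1.8333)·(-0.8333) + (2.8333)·(0.1667) + (-3.1667)·(0.1667)) / 5 = -12.8333/5 = -2.5667
  S[Y,Y] = ((-0.8333)·(-0.8333) + (2.1667)·(2.1667) + (-0.8333)·(-0.8333) + (-0.8333)·(-0.8333) + (0.1667)·(0.1667) + (0.1667)·(0.1667)) / 5 = 6.8333/5 = 1.3667

S is symmetric (S[j,i] = S[i,j]). Assembling:

S = [[9.3667, -2.5667],
 [-2.5667, 1.3667]]


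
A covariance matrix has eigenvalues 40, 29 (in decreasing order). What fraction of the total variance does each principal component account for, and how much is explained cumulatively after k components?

Step 1 — total variance = trace(Sigma) = Σ λ_i = 40 + 29 = 69.

Step 2 — fraction explained by component i = λ_i / Σ λ:
  PC1: 40/69 = 0.5797
  PC2: 29/69 = 0.4203

Step 3 — cumulative fraction after k components = (λ_1 + ... + λ_k) / Σ λ:
  k = 1: 40/69 = 0.5797
  k = 2: (40 + 29)/69 = 69/69 = 1

Summary (fraction, with percent):

explained: PC1 0.5797 (57.97%), PC2 0.4203 (42.03%);  cumulative: 0.5797, 1


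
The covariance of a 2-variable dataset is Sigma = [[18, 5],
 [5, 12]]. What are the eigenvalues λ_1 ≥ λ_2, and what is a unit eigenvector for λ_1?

Step 1 — characteristic polynomial of 2×2 Sigma:
  det(Sigma - λI) = λ² - trace · λ + det = 0.
  trace = 18 + 12 = 30, det = 18·12 - (5)² = 191.
Step 2 — discriminant:
  Δ = trace² - 4·det = 900 - 764 = 136.
Step 3 — eigenvalues:
  λ = (trace ± √Δ)/2 = (30 ± 11.6619)/2,
  λ_1 = 20.831,  λ_2 = 9.169.

Step 4 — unit eigenvector for λ_1: solve (Sigma - λ_1 I)v = 0. First row:
  (18 - 20.831)·v_x + (5)·v_y = 0, i.e. (-2.831)·v_x + (5)·v_y = 0,
  so v ∝ (b, λ_1 - a) = (5, 2.831) = u.
  ||u|| = √((5)² + (2.831)²) = √(33.0143) ≈ 5.7458,
  v_1 = u/||u|| ≈ (0.8702, 0.4927) (||v_1|| = 1).

λ_1 = 20.831,  λ_2 = 9.169;  v_1 ≈ (0.8702, 0.4927)


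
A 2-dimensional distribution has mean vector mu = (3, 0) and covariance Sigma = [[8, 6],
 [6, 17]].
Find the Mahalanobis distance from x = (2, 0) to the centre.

Step 1 — centre the observation: (x - mu) = (-1, 0).

Step 2 — invert Sigma. det(Sigma) = 8·17 - (6)² = 100.
  Sigma^{-1} = (1/det) · [[d, -b], [-b, a]] = [[0.17, -0.06],
 [-0.06, 0.08]].

Step 3 — form the quadratic (x - mu)^T · Sigma^{-1} · (x - mu):
  Sigma^{-1} · (x - mu) = (-0.17, 0.06).
  (x - mu)^T · [Sigma^{-1} · (x - mu)] = (-1)·(-0.17) + (0)·(0.06) = 0.17.

Step 4 — take square root: d = √(0.17) ≈ 0.4123.

d(x, mu) = √(0.17) ≈ 0.4123


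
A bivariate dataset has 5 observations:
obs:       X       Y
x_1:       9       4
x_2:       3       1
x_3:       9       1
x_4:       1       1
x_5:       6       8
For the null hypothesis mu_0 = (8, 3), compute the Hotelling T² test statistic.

Step 1 — sample mean vector:
  mean(X) = (9 + 3 + 9 + 1 + 6) / 5 = 28/5 = 5.6
  mean(Y) = (4 + 1 + 1 + 1 + 8) / 5 = 15/5 = 3
  x̄ = (5.6, 3),  deviation x̄ - mu_0 = (5.6, 3) - (8, 3) = (-2.4, 0).

Step 2 — sample covariance matrix, S[i,j] = (1/(n-1)) · Σ_k (x_{k,i} - mean_i) · (x_{k,j} - mean_j), divisor n-1 = 4:
  S[X,X] = ((3.4)·(3.4) + (-2.6)·(-2.6) + (3.4)·(3.4) + (-4.6)·(-4.6) + (0.4)·(0.4)) / 4 = 51.2/4 = 12.8
  S[X,Y] = ((3.4)·(1) + (-2.6)·(-2) + (3.4)·(-2) + (-4.6)·(-2) + (0.4)·(5)) / 4 = 13/4 = 3.25
  S[Y,Y] = ((1)·(1) + (-2)·(-2) + (-2)·(-2) + (-2)·(-2) + (5)·(5)) / 4 = 38/4 = 9.5
  S = [[12.8, 3.25],
 [3.25, 9.5]].

Step 3 — invert S. det(S) = 12.8·9.5 - (3.25)² = 111.0375.
  S^{-1} = (1/det) · [[d, -b], [-b, a]] = [[0.0856, -0.0293],
 [-0.0293, 0.1153]].

Step 4 — quadratic form (x̄ - mu_0)^T · S^{-1} · (x̄ - mu_0):
  S^{-1} · (x̄ - mu_0) = (-0.2053, 0.0702),
  (x̄ - mu_0)^T · [...] = (-2.4)·(-0.2053) + (0)·(0.0702) = 0.4928.

Step 5 — scale by n: T² = 5 · 0.4928 = 2.464.

T² ≈ 2.464


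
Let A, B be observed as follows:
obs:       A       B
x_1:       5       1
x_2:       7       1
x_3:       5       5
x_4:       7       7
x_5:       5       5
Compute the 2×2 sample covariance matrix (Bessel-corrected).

Step 1 — column means:
  mean(A) = (5 + 7 + 5 + 7 + 5) / 5 = 29/5 = 5.8
  mean(B) = (1 + 1 + 5 + 7 + 5) / 5 = 19/5 = 3.8

Step 2 — sample covariance S[i,j] = (1/(n-1)) · Σ_k (x_{k,i} - mean_i) · (x_{k,j} - mean_j), with n-1 = 4.
  S[A,A] = ((-0.8)·(-0.8) + (1.2)·(1.2) + (-0.8)·(-0.8) + (1.2)·(1.2) + (-0.8)·(-0.8)) / 4 = 4.8/4 = 1.2
  S[A,B] = ((-0.8)·(-2.8) + (1.2)·(-2.8) + (-0.8)·(1.2) + (1.2)·(3.2) + (-0.8)·(1.2)) / 4 = 0.8/4 = 0.2
  S[B,B] = ((-2.8)·(-2.8) + (-2.8)·(-2.8) + (1.2)·(1.2) + (3.2)·(3.2) + (1.2)·(1.2)) / 4 = 28.8/4 = 7.2

S is symmetric (S[j,i] = S[i,j]). Assembling:

S = [[1.2, 0.2],
 [0.2, 7.2]]


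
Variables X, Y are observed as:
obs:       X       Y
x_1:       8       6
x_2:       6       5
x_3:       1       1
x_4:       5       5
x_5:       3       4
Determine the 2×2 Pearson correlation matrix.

Step 1 — column means:
  mean(X) = (8 + 6 + 1 + 5 + 3) / 5 = 23/5 = 4.6
  mean(Y) = (6 + 5 + 1 + 5 + 4) / 5 = 21/5 = 4.2

Step 2 — sample variances and covariances s[i,j] = (1/(n-1)) · Σ_k (x_{k,i} - mean_i) · (x_{k,j} - mean_j), with n-1 = 4:
  s[X,X] = ((3.4)·(3.4) + (1.4)·(1.4) + (-3.6)·(-3.6) + (0.4)·(0.4) + (-1.6)·(-1.6)) / 4 = 29.2/4 = 7.3
  s[X,Y] = ((3.4)·(1.8) + (1.4)·(0.8) + (-3.6)·(-3.2) + (0.4)·(0.8) + (-1.6)·(-0.2)) / 4 = 19.4/4 = 4.85
  s[Y,Y] = ((1.8)·(1.8) + (0.8)·(0.8) + (-3.2)·(-3.2) + (0.8)·(0.8) + (-0.2)·(-0.2)) / 4 = 14.8/4 = 3.7
  Sample standard deviations s_i = √(s[i,i]):
  s(X) = √(7.3) = 2.7019
  s(Y) = √(3.7) = 1.9235

Step 3 — r_{ij} = s_{ij} / (s_i · s_j):
  r[X,X] = 1 (diagonal).
  r[X,Y] = 4.85 / (2.7019 · 1.9235) = 4.85 / 5.1971 = 0.9332
  r[Y,Y] = 1 (diagonal).

R is symmetric with unit diagonal. Assembling:

R = [[1, 0.9332],
 [0.9332, 1]]


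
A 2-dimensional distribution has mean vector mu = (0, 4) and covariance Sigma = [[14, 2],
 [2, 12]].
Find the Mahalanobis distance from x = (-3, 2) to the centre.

Step 1 — centre the observation: (x - mu) = (-3, -2).

Step 2 — invert Sigma. det(Sigma) = 14·12 - (2)² = 164.
  Sigma^{-1} = (1/det) · [[d, -b], [-b, a]] = [[0.0732, -0.0122],
 [-0.0122, 0.0854]].

Step 3 — form the quadratic (x - mu)^T · Sigma^{-1} · (x - mu):
  Sigma^{-1} · (x - mu) = (-0.1951, -0.1341).
  (x - mu)^T · [Sigma^{-1} · (x - mu)] = (-3)·(-0.1951) + (-2)·(-0.1341) = 0.8537.

Step 4 — take square root: d = √(0.8537) ≈ 0.9239.

d(x, mu) = √(0.8537) ≈ 0.9239


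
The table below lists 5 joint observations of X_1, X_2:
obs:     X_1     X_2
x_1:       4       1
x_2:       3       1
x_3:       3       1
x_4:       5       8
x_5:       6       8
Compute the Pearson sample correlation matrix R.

Step 1 — column means:
  mean(X_1) = (4 + 3 + 3 + 5 + 6) / 5 = 21/5 = 4.2
  mean(X_2) = (1 + 1 + 1 + 8 + 8) / 5 = 19/5 = 3.8

Step 2 — sample variances and covariances s[i,j] = (1/(n-1)) · Σ_k (x_{k,i} - mean_i) · (x_{k,j} - mean_j), with n-1 = 4:
  s[X_1,X_1] = ((-0.2)·(-0.2) + (-1.2)·(-1.2) + (-1.2)·(-1.2) + (0.8)·(0.8) + (1.8)·(1.8)) / 4 = 6.8/4 = 1.7
  s[X_1,X_2] = ((-0.2)·(-2.8) + (-1.2)·(-2.8) + (-1.2)·(-2.8) + (0.8)·(4.2) + (1.8)·(4.2)) / 4 = 18.2/4 = 4.55
  s[X_2,X_2] = ((-2.8)·(-2.8) + (-2.8)·(-2.8) + (-2.8)·(-2.8) + (4.2)·(4.2) + (4.2)·(4.2)) / 4 = 58.8/4 = 14.7
  Sample standard deviations s_i = √(s[i,i]):
  s(X_1) = √(1.7) = 1.3038
  s(X_2) = √(14.7) = 3.8341

Step 3 — r_{ij} = s_{ij} / (s_i · s_j):
  r[X_1,X_1] = 1 (diagonal).
  r[X_1,X_2] = 4.55 / (1.3038 · 3.8341) = 4.55 / 4.999 = 0.9102
  r[X_2,X_2] = 1 (diagonal).

R is symmetric with unit diagonal. Assembling:

R = [[1, 0.9102],
 [0.9102, 1]]


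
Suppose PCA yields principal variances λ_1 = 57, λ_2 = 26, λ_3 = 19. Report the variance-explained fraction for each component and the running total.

Step 1 — total variance = trace(Sigma) = Σ λ_i = 57 + 26 + 19 = 102.

Step 2 — fraction explained by component i = λ_i / Σ λ:
  PC1: 57/102 = 0.5588
  PC2: 26/102 = 0.2549
  PC3: 19/102 = 0.1863

Step 3 — cumulative fraction after k components = (λ_1 + ... + λ_k) / Σ λ:
  k = 1: 57/102 = 0.5588
  k = 2: (57 + 26)/102 = 83/102 = 0.8137
  k = 3: (57 + 26 + 19)/102 = 102/102 = 1

Summary (fraction, with percent):

explained: PC1 0.5588 (55.88%), PC2 0.2549 (25.49%), PC3 0.1863 (18.63%);  cumulative: 0.5588, 0.8137, 1


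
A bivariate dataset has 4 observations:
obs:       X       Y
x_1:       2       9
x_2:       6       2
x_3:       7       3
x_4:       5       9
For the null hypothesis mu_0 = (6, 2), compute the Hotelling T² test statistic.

Step 1 — sample mean vector:
  mean(X) = (2 + 6 + 7 + 5) / 4 = 20/4 = 5
  mean(Y) = (9 + 2 + 3 + 9) / 4 = 23/4 = 5.75
  x̄ = (5, 5.75),  deviation x̄ - mu_0 = (5, 5.75) - (6, 2) = (-1, 3.75).

Step 2 — sample covariance matrix, S[i,j] = (1/(n-1)) · Σ_k (x_{k,i} - mean_i) · (x_{k,j} - mean_j), divisor n-1 = 3:
  S[X,X] = ((-3)·(-3) + (1)·(1) + (2)·(2) + (0)·(0)) / 3 = 14/3 = 4.6667
  S[X,Y] = ((-3)·(3.25) + (1)·(-3.75) + (2)·(-2.75) + (0)·(3.25)) / 3 = -19/3 = -6.3333
  S[Y,Y] = ((3.25)·(3.25) + (-3.75)·(-3.75) + (-2.75)·(-2.75) + (3.25)·(3.25)) / 3 = 42.75/3 = 14.25
  S = [[4.6667, -6.3333],
 [-6.3333, 14.25]].

Step 3 — invert S. det(S) = 4.6667·14.25 - (-6.3333)² = 26.3889.
  S^{-1} = (1/det) · [[d, -b], [-b, a]] = [[0.54, 0.24],
 [0.24, 0.1768]].

Step 4 — quadratic form (x̄ - mu_0)^T · S^{-1} · (x̄ - mu_0):
  S^{-1} · (x̄ - mu_0) = (0.36, 0.4232),
  (x̄ - mu_0)^T · [...] = (-1)·(0.36) + (3.75)·(0.4232) = 1.2268.

Step 5 — scale by n: T² = 4 · 1.2268 = 4.9074.

T² ≈ 4.9074


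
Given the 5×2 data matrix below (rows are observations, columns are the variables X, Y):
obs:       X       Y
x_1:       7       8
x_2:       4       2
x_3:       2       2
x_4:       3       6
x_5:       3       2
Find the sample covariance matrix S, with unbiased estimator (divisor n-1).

Step 1 — column means:
  mean(X) = (7 + 4 + 2 + 3 + 3) / 5 = 19/5 = 3.8
  mean(Y) = (8 + 2 + 2 + 6 + 2) / 5 = 20/5 = 4

Step 2 — sample covariance S[i,j] = (1/(n-1)) · Σ_k (x_{k,i} - mean_i) · (x_{k,j} - mean_j), with n-1 = 4.
  S[X,X] = ((3.2)·(3.2) + (0.2)·(0.2) + (-1.8)·(-1.8) + (-0.8)·(-0.8) + (-0.8)·(-0.8)) / 4 = 14.8/4 = 3.7
  S[X,Y] = ((3.2)·(4) + (0.2)·(-2) + (-1.8)·(-2) + (-0.8)·(2) + (-0.8)·(-2)) / 4 = 16/4 = 4
  S[Y,Y] = ((4)·(4) + (-2)·(-2) + (-2)·(-2) + (2)·(2) + (-2)·(-2)) / 4 = 32/4 = 8

S is symmetric (S[j,i] = S[i,j]). Assembling:

S = [[3.7, 4],
 [4, 8]]


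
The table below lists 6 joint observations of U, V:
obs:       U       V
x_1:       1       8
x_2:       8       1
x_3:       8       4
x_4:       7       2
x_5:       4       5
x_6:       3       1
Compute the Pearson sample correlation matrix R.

Step 1 — column means:
  mean(U) = (1 + 8 + 8 + 7 + 4 + 3) / 6 = 31/6 = 5.1667
  mean(V) = (8 + 1 + 4 + 2 + 5 + 1) / 6 = 21/6 = 3.5

Step 2 — sample variances and covariances s[i,j] = (1/(n-1)) · Σ_k (x_{k,i} - mean_i) · (x_{k,j} - mean_j), with n-1 = 5:
  s[U,U] = ((-4.1667)·(-4.1667) + (2.8333)·(2.8333) + (2.8333)·(2.8333) + (1.8333)·(1.8333) + (-1.1667)·(-1.1667) + (-2.1667)·(-2.1667)) / 5 = 42.8333/5 = 8.5667
  s[U,V] = ((-4.1667)·(4.5) + (2.8333)·(-2.5) + (2.8333)·(0.5) + (1.8333)·(-1.5) + (-1.1667)·(1.5) + (-2.1667)·(-2.5)) / 5 = -23.5/5 = -4.7
  s[V,V] = ((4.5)·(4.5) + (-2.5)·(-2.5) + (0.5)·(0.5) + (-1.5)·(-1.5) + (1.5)·(1.5) + (-2.5)·(-2.5)) / 5 = 37.5/5 = 7.5
  Sample standard deviations s_i = √(s[i,i]):
  s(U) = √(8.5667) = 2.9269
  s(V) = √(7.5) = 2.7386

Step 3 — r_{ij} = s_{ij} / (s_i · s_j):
  r[U,U] = 1 (diagonal).
  r[U,V] = -4.7 / (2.9269 · 2.7386) = -4.7 / 8.0156 = -0.5864
  r[V,V] = 1 (diagonal).

R is symmetric with unit diagonal. Assembling:

R = [[1, -0.5864],
 [-0.5864, 1]]


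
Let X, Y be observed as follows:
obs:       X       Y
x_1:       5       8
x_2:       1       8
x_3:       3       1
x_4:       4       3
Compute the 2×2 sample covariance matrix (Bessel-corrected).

Step 1 — column means:
  mean(X) = (5 + 1 + 3 + 4) / 4 = 13/4 = 3.25
  mean(Y) = (8 + 8 + 1 + 3) / 4 = 20/4 = 5

Step 2 — sample covariance S[i,j] = (1/(n-1)) · Σ_k (x_{k,i} - mean_i) · (x_{k,j} - mean_j), with n-1 = 3.
  S[X,X] = ((1.75)·(1.75) + (-2.25)·(-2.25) + (-0.25)·(-0.25) + (0.75)·(0.75)) / 3 = 8.75/3 = 2.9167
  S[X,Y] = ((1.75)·(3) + (-2.25)·(3) + (-0.25)·(-4) + (0.75)·(-2)) / 3 = -2/3 = -0.6667
  S[Y,Y] = ((3)·(3) + (3)·(3) + (-4)·(-4) + (-2)·(-2)) / 3 = 38/3 = 12.6667

S is symmetric (S[j,i] = S[i,j]). Assembling:

S = [[2.9167, -0.6667],
 [-0.6667, 12.6667]]


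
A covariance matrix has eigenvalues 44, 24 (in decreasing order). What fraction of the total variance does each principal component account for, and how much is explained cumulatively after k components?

Step 1 — total variance = trace(Sigma) = Σ λ_i = 44 + 24 = 68.

Step 2 — fraction explained by component i = λ_i / Σ λ:
  PC1: 44/68 = 0.6471
  PC2: 24/68 = 0.3529

Step 3 — cumulative fraction after k components = (λ_1 + ... + λ_k) / Σ λ:
  k = 1: 44/68 = 0.6471
  k = 2: (44 + 24)/68 = 68/68 = 1

Summary (fraction, with percent):

explained: PC1 0.6471 (64.71%), PC2 0.3529 (35.29%);  cumulative: 0.6471, 1


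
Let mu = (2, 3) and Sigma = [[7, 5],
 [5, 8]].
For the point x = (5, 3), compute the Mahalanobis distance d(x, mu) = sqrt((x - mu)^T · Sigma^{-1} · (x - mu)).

Step 1 — centre the observation: (x - mu) = (3, 0).

Step 2 — invert Sigma. det(Sigma) = 7·8 - (5)² = 31.
  Sigma^{-1} = (1/det) · [[d, -b], [-b, a]] = [[0.2581, -0.1613],
 [-0.1613, 0.2258]].

Step 3 — form the quadratic (x - mu)^T · Sigma^{-1} · (x - mu):
  Sigma^{-1} · (x - mu) = (0.7742, -0.4839).
  (x - mu)^T · [Sigma^{-1} · (x - mu)] = (3)·(0.7742) + (0)·(-0.4839) = 2.3226.

Step 4 — take square root: d = √(2.3226) ≈ 1.524.

d(x, mu) = √(2.3226) ≈ 1.524


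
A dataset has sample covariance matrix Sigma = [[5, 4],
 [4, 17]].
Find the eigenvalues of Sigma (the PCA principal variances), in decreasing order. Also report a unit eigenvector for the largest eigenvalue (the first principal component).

Step 1 — characteristic polynomial of 2×2 Sigma:
  det(Sigma - λI) = λ² - trace · λ + det = 0.
  trace = 5 + 17 = 22, det = 5·17 - (4)² = 69.
Step 2 — discriminant:
  Δ = trace² - 4·det = 484 - 276 = 208.
Step 3 — eigenvalues:
  λ = (trace ± √Δ)/2 = (22 ± 14.4222)/2,
  λ_1 = 18.2111,  λ_2 = 3.7889.

Step 4 — unit eigenvector for λ_1: solve (Sigma - λ_1 I)v = 0. First row:
  (5 - 18.2111)·v_x + (4)·v_y = 0, i.e. (-13.2111)·v_x + (4)·v_y = 0,
  so v ∝ (b, λ_1 - a) = (4, 13.2111) = u.
  ||u|| = √((4)² + (13.2111)²) = √(190.5332) ≈ 13.8034,
  v_1 = u/||u|| ≈ (0.2898, 0.9571) (||v_1|| = 1).

λ_1 = 18.2111,  λ_2 = 3.7889;  v_1 ≈ (0.2898, 0.9571)


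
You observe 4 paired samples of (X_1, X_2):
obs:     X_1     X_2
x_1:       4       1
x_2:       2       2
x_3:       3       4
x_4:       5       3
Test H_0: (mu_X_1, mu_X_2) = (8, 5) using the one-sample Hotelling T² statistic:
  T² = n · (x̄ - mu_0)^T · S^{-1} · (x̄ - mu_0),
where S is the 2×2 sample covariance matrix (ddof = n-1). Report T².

Step 1 — sample mean vector:
  mean(X_1) = (4 + 2 + 3 + 5) / 4 = 14/4 = 3.5
  mean(X_2) = (1 + 2 + 4 + 3) / 4 = 10/4 = 2.5
  x̄ = (3.5, 2.5),  deviation x̄ - mu_0 = (3.5, 2.5) - (8, 5) = (-4.5, -2.5).

Step 2 — sample covariance matrix, S[i,j] = (1/(n-1)) · Σ_k (x_{k,i} - mean_i) · (x_{k,j} - mean_j), divisor n-1 = 3:
  S[X_1,X_1] = ((0.5)·(0.5) + (-1.5)·(-1.5) + (-0.5)·(-0.5) + (1.5)·(1.5)) / 3 = 5/3 = 1.6667
  S[X_1,X_2] = ((0.5)·(-1.5) + (-1.5)·(-0.5) + (-0.5)·(1.5) + (1.5)·(0.5)) / 3 = 0/3 = 0
  S[X_2,X_2] = ((-1.5)·(-1.5) + (-0.5)·(-0.5) + (1.5)·(1.5) + (0.5)·(0.5)) / 3 = 5/3 = 1.6667
  S = [[1.6667, 0],
 [0, 1.6667]].

Step 3 — invert S. det(S) = 1.6667·1.6667 - (0)² = 2.7778.
  S^{-1} = (1/det) · [[d, -b], [-b, a]] = [[0.6, 0],
 [0, 0.6]].

Step 4 — quadratic form (x̄ - mu_0)^T · S^{-1} · (x̄ - mu_0):
  S^{-1} · (x̄ - mu_0) = (-2.7, -1.5),
  (x̄ - mu_0)^T · [...] = (-4.5)·(-2.7) + (-2.5)·(-1.5) = 15.9.

Step 5 — scale by n: T² = 4 · 15.9 = 63.6.

T² ≈ 63.6


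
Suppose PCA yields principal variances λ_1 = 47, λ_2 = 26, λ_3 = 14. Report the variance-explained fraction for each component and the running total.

Step 1 — total variance = trace(Sigma) = Σ λ_i = 47 + 26 + 14 = 87.

Step 2 — fraction explained by component i = λ_i / Σ λ:
  PC1: 47/87 = 0.5402
  PC2: 26/87 = 0.2989
  PC3: 14/87 = 0.1609

Step 3 — cumulative fraction after k components = (λ_1 + ... + λ_k) / Σ λ:
  k = 1: 47/87 = 0.5402
  k = 2: (47 + 26)/87 = 73/87 = 0.8391
  k = 3: (47 + 26 + 14)/87 = 87/87 = 1

Summary (fraction, with percent):

explained: PC1 0.5402 (54.02%), PC2 0.2989 (29.89%), PC3 0.1609 (16.09%);  cumulative: 0.5402, 0.8391, 1


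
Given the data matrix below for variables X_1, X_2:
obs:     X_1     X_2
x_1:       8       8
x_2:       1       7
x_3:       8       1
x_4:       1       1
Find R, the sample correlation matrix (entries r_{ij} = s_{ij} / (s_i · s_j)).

Step 1 — column means:
  mean(X_1) = (8 + 1 + 8 + 1) / 4 = 18/4 = 4.5
  mean(X_2) = (8 + 7 + 1 + 1) / 4 = 17/4 = 4.25

Step 2 — sample variances and covariances s[i,j] = (1/(n-1)) · Σ_k (x_{k,i} - mean_i) · (x_{k,j} - mean_j), with n-1 = 3:
  s[X_1,X_1] = ((3.5)·(3.5) + (-3.5)·(-3.5) + (3.5)·(3.5) + (-3.5)·(-3.5)) / 3 = 49/3 = 16.3333
  s[X_1,X_2] = ((3.5)·(3.75) + (-3.5)·(2.75) + (3.5)·(-3.25) + (-3.5)·(-3.25)) / 3 = 3.5/3 = 1.1667
  s[X_2,X_2] = ((3.75)·(3.75) + (2.75)·(2.75) + (-3.25)·(-3.25) + (-3.25)·(-3.25)) / 3 = 42.75/3 = 14.25
  Sample standard deviations s_i = √(s[i,i]):
  s(X_1) = √(16.3333) = 4.0415
  s(X_2) = √(14.25) = 3.7749

Step 3 — r_{ij} = s_{ij} / (s_i · s_j):
  r[X_1,X_1] = 1 (diagonal).
  r[X_1,X_2] = 1.1667 / (4.0415 · 3.7749) = 1.1667 / 15.2561 = 0.0765
  r[X_2,X_2] = 1 (diagonal).

R is symmetric with unit diagonal. Assembling:

R = [[1, 0.0765],
 [0.0765, 1]]


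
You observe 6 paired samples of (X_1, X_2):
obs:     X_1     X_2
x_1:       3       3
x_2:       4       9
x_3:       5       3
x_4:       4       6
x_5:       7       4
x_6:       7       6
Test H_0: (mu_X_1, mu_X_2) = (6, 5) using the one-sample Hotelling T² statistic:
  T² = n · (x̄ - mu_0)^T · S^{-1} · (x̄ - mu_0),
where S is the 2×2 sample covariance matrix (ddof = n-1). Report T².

Step 1 — sample mean vector:
  mean(X_1) = (3 + 4 + 5 + 4 + 7 + 7) / 6 = 30/6 = 5
  mean(X_2) = (3 + 9 + 3 + 6 + 4 + 6) / 6 = 31/6 = 5.1667
  x̄ = (5, 5.1667),  deviation x̄ - mu_0 = (5, 5.1667) - (6, 5) = (-1, 0.1667).

Step 2 — sample covariance matrix, S[i,j] = (1/(n-1)) · Σ_k (x_{k,i} - mean_i) · (x_{k,j} - mean_j), divisor n-1 = 5:
  S[X_1,X_1] = ((-2)·(-2) + (-1)·(-1) + (0)·(0) + (-1)·(-1) + (2)·(2) + (2)·(2)) / 5 = 14/5 = 2.8
  S[X_1,X_2] = ((-2)·(-2.1667) + (-1)·(3.8333) + (0)·(-2.1667) + (-1)·(0.8333) + (2)·(-1.1667) + (2)·(0.8333)) / 5 = -1/5 = -0.2
  S[X_2,X_2] = ((-2.1667)·(-2.1667) + (3.8333)·(3.8333) + (-2.1667)·(-2.1667) + (0.8333)·(0.8333) + (-1.1667)·(-1.1667) + (0.8333)·(0.8333)) / 5 = 26.8333/5 = 5.3667
  S = [[2.8, -0.2],
 [-0.2, 5.3667]].

Step 3 — invert S. det(S) = 2.8·5.3667 - (-0.2)² = 14.9867.
  S^{-1} = (1/det) · [[d, -b], [-b, a]] = [[0.3581, 0.0133],
 [0.0133, 0.1868]].

Step 4 — quadratic form (x̄ - mu_0)^T · S^{-1} · (x̄ - mu_0):
  S^{-1} · (x̄ - mu_0) = (-0.3559, 0.0178),
  (x̄ - mu_0)^T · [...] = (-1)·(-0.3559) + (0.1667)·(0.0178) = 0.3588.

Step 5 — scale by n: T² = 6 · 0.3588 = 2.153.

T² ≈ 2.153


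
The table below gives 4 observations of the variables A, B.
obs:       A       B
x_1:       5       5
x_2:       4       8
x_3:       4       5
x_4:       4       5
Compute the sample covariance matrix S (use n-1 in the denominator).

Step 1 — column means:
  mean(A) = (5 + 4 + 4 + 4) / 4 = 17/4 = 4.25
  mean(B) = (5 + 8 + 5 + 5) / 4 = 23/4 = 5.75

Step 2 — sample covariance S[i,j] = (1/(n-1)) · Σ_k (x_{k,i} - mean_i) · (x_{k,j} - mean_j), with n-1 = 3.
  S[A,A] = ((0.75)·(0.75) + (-0.25)·(-0.25) + (-0.25)·(-0.25) + (-0.25)·(-0.25)) / 3 = 0.75/3 = 0.25
  S[A,B] = ((0.75)·(-0.75) + (-0.25)·(2.25) + (-0.25)·(-0.75) + (-0.25)·(-0.75)) / 3 = -0.75/3 = -0.25
  S[B,B] = ((-0.75)·(-0.75) + (2.25)·(2.25) + (-0.75)·(-0.75) + (-0.75)·(-0.75)) / 3 = 6.75/3 = 2.25

S is symmetric (S[j,i] = S[i,j]). Assembling:

S = [[0.25, -0.25],
 [-0.25, 2.25]]


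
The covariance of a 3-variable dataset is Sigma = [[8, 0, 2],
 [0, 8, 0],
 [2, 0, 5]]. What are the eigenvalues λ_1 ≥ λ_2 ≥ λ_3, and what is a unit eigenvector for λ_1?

Step 1 — characteristic polynomial p(λ) = det(λI - Sigma) = λ³ - tr·λ² + c_1·λ - det, where tr = trace, c_1 = sum of the principal 2×2 minors, det = det(Sigma):
  tr = 8 + 8 + 5 = 21,
  c_1 = (8·8 - (0)²) + (8·5 - (2)²) + (8·5 - (0)²) = 64 + 36 + 40 = 140,
  det = 8·(8·5 - (0)²) - (0)·((0)·5 - (0)·(2)) + (2)·((0)·(0) - 8·(2)) = 8·(40) - (0)·(0) + (2)·(-16) = 288.
  So p(λ) = λ³ - 21λ² + 140λ - 288.
Step 2 — look for an integer root (rational root theorem: any rational root is an integer divisor of 288). Testing λ = 4:
  p(4) = 64 - 336 + 560 - 288 = 0  ✓
  Dividing out (λ - 4): p(λ) = (λ - 4)(λ² - 17λ + 72).
Step 3 — remaining eigenvalues from the quadratic λ² - 17λ + 72 = 0:
  Δ = 17² - 4·72 = 289 - 288 = 1,  λ = (17 ± √1)/2 = (17 ± 1)/2 = 9 or 8.
  Sorted: λ_1 = 9,  λ_2 = 8,  λ_3 = 4  (check: sum = 21 = tr ✓).

Step 4 — unit eigenvector for λ_1 = 9: v spans the null space of (Sigma - λ_1 I), whose rows are
  r_1 = (-1, 0, 2),  r_2 = (0, -1, 0),  r_3 = (2, 0, -4).
  v is orthogonal to every row, so take v ∝ r_1 × r_2 = ((0)·(0) - (2)·(-1), (2)·(0) - (-1)·(0), (-1)·(-1) - (0)·(0)) = (2, 0, 1).
  Let u = (2, 0, 1).
  ||u|| = √((2)² + (0)² + (1)²) = √(5) ≈ 2.2361,  v_1 = u/||u|| ≈ (0.8944, 0, 0.4472) (||v_1|| = 1).

λ_1 = 9,  λ_2 = 8,  λ_3 = 4;  v_1 ≈ (0.8944, 0, 0.4472)


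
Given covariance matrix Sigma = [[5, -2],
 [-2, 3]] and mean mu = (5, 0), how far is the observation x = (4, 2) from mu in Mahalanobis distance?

Step 1 — centre the observation: (x - mu) = (-1, 2).

Step 2 — invert Sigma. det(Sigma) = 5·3 - (-2)² = 11.
  Sigma^{-1} = (1/det) · [[d, -b], [-b, a]] = [[0.2727, 0.1818],
 [0.1818, 0.4545]].

Step 3 — form the quadratic (x - mu)^T · Sigma^{-1} · (x - mu):
  Sigma^{-1} · (x - mu) = (0.0909, 0.7273).
  (x - mu)^T · [Sigma^{-1} · (x - mu)] = (-1)·(0.0909) + (2)·(0.7273) = 1.3636.

Step 4 — take square root: d = √(1.3636) ≈ 1.1677.

d(x, mu) = √(1.3636) ≈ 1.1677


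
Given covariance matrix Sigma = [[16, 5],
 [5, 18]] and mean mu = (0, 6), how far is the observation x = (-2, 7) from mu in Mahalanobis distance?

Step 1 — centre the observation: (x - mu) = (-2, 1).

Step 2 — invert Sigma. det(Sigma) = 16·18 - (5)² = 263.
  Sigma^{-1} = (1/det) · [[d, -b], [-b, a]] = [[0.0684, -0.019],
 [-0.019, 0.0608]].

Step 3 — form the quadratic (x - mu)^T · Sigma^{-1} · (x - mu):
  Sigma^{-1} · (x - mu) = (-0.1559, 0.0989).
  (x - mu)^T · [Sigma^{-1} · (x - mu)] = (-2)·(-0.1559) + (1)·(0.0989) = 0.4106.

Step 4 — take square root: d = √(0.4106) ≈ 0.6408.

d(x, mu) = √(0.4106) ≈ 0.6408


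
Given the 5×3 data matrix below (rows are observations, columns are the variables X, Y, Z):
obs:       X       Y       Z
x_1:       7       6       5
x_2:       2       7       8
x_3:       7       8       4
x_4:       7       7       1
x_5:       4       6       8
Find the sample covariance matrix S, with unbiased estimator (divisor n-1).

Step 1 — column means:
  mean(X) = (7 + 2 + 7 + 7 + 4) / 5 = 27/5 = 5.4
  mean(Y) = (6 + 7 + 8 + 7 + 6) / 5 = 34/5 = 6.8
  mean(Z) = (5 + 8 + 4 + 1 + 8) / 5 = 26/5 = 5.2

Step 2 — sample covariance S[i,j] = (1/(n-1)) · Σ_k (x_{k,i} - mean_i) · (x_{k,j} - mean_j), with n-1 = 4.
  S[X,X] = ((1.6)·(1.6) + (-3.4)·(-3.4) + (1.6)·(1.6) + (1.6)·(1.6) + (-1.4)·(-1.4)) / 4 = 21.2/4 = 5.3
  S[X,Y] = ((1.6)·(-0.8) + (-3.4)·(0.2) + (1.6)·(1.2) + (1.6)·(0.2) + (-1.4)·(-0.8)) / 4 = 1.4/4 = 0.35
  S[X,Z] = ((1.6)·(-0.2) + (-3.4)·(2.8) + (1.6)·(-1.2) + (1.6)·(-4.2) + (-1.4)·(2.8)) / 4 = -22.4/4 = -5.6
  S[Y,Y] = ((-0.8)·(-0.8) + (0.2)·(0.2) + (1.2)·(1.2) + (0.2)·(0.2) + (-0.8)·(-0.8)) / 4 = 2.8/4 = 0.7
  S[Y,Z] = ((-0.8)·(-0.2) + (0.2)·(2.8) + (1.2)·(-1.2) + (0.2)·(-4.2) + (-0.8)·(2.8)) / 4 = -3.8/4 = -0.95
  S[Z,Z] = ((-0.2)·(-0.2) + (2.8)·(2.8) + (-1.2)·(-1.2) + (-4.2)·(-4.2) + (2.8)·(2.8)) / 4 = 34.8/4 = 8.7

S is symmetric (S[j,i] = S[i,j]). Assembling:

S = [[5.3, 0.35, -5.6],
 [0.35, 0.7, -0.95],
 [-5.6, -0.95, 8.7]]


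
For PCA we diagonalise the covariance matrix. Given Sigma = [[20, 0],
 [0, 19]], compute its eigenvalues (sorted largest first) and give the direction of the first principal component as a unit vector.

Step 1 — characteristic polynomial of 2×2 Sigma:
  det(Sigma - λI) = λ² - trace · λ + det = 0.
  trace = 20 + 19 = 39, det = 20·19 - (0)² = 380.
Step 2 — discriminant:
  Δ = trace² - 4·det = 1521 - 1520 = 1.
Step 3 — eigenvalues:
  λ = (trace ± √Δ)/2 = (39 ± 1)/2,
  λ_1 = 20,  λ_2 = 19.

Step 4 — unit eigenvector for λ_1: Sigma is diagonal, so its eigenvectors are the coordinate axes. λ_1 = 20 is the diagonal entry on the first coordinate axis, hence
  v_1 = (1, 0) (||v_1|| = 1).

λ_1 = 20,  λ_2 = 19;  v_1 ≈ (1, 0)


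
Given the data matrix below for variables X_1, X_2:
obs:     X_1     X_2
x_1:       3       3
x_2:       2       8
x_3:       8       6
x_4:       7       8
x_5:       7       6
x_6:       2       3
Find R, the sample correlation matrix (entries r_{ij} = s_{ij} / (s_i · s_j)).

Step 1 — column means:
  mean(X_1) = (3 + 2 + 8 + 7 + 7 + 2) / 6 = 29/6 = 4.8333
  mean(X_2) = (3 + 8 + 6 + 8 + 6 + 3) / 6 = 34/6 = 5.6667

Step 2 — sample variances and covariances s[i,j] = (1/(n-1)) · Σ_k (x_{k,i} - mean_i) · (x_{k,j} - mean_j), with n-1 = 5:
  s[X_1,X_1] = ((-1.8333)·(-1.8333) + (-2.8333)·(-2.8333) + (3.1667)·(3.1667) + (2.1667)·(2.1667) + (2.1667)·(2.1667) + (-2.8333)·(-2.8333)) / 5 = 38.8333/5 = 7.7667
  s[X_1,X_2] = ((-1.8333)·(-2.6667) + (-2.8333)·(2.3333) + (3.1667)·(0.3333) + (2.1667)·(2.3333) + (2.1667)·(0.3333) + (-2.8333)·(-2.6667)) / 5 = 12.6667/5 = 2.5333
  s[X_2,X_2] = ((-2.6667)·(-2.6667) + (2.3333)·(2.3333) + (0.3333)·(0.3333) + (2.3333)·(2.3333) + (0.3333)·(0.3333) + (-2.6667)·(-2.6667)) / 5 = 25.3333/5 = 5.0667
  Sample standard deviations s_i = √(s[i,i]):
  s(X_1) = √(7.7667) = 2.7869
  s(X_2) = √(5.0667) = 2.2509

Step 3 — r_{ij} = s_{ij} / (s_i · s_j):
  r[X_1,X_1] = 1 (diagonal).
  r[X_1,X_2] = 2.5333 / (2.7869 · 2.2509) = 2.5333 / 6.273 = 0.4038
  r[X_2,X_2] = 1 (diagonal).

R is symmetric with unit diagonal. Assembling:

R = [[1, 0.4038],
 [0.4038, 1]]


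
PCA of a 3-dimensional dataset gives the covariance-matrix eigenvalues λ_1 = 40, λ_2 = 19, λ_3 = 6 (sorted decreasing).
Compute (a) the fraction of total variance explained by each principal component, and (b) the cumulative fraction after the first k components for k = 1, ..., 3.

Step 1 — total variance = trace(Sigma) = Σ λ_i = 40 + 19 + 6 = 65.

Step 2 — fraction explained by component i = λ_i / Σ λ:
  PC1: 40/65 = 0.6154
  PC2: 19/65 = 0.2923
  PC3: 6/65 = 0.0923

Step 3 — cumulative fraction after k components = (λ_1 + ... + λ_k) / Σ λ:
  k = 1: 40/65 = 0.6154
  k = 2: (40 + 19)/65 = 59/65 = 0.9077
  k = 3: (40 + 19 + 6)/65 = 65/65 = 1

Summary (fraction, with percent):

explained: PC1 0.6154 (61.54%), PC2 0.2923 (29.23%), PC3 0.0923 (9.23%);  cumulative: 0.6154, 0.9077, 1


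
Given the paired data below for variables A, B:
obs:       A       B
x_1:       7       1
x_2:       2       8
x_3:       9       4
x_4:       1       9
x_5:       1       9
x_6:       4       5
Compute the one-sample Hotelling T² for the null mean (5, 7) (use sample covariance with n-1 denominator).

Step 1 — sample mean vector:
  mean(A) = (7 + 2 + 9 + 1 + 1 + 4) / 6 = 24/6 = 4
  mean(B) = (1 + 8 + 4 + 9 + 9 + 5) / 6 = 36/6 = 6
  x̄ = (4, 6),  deviation x̄ - mu_0 = (4, 6) - (5, 7) = (-1, -1).

Step 2 — sample covariance matrix, S[i,j] = (1/(n-1)) · Σ_k (x_{k,i} - mean_i) · (x_{k,j} - mean_j), divisor n-1 = 5:
  S[A,A] = ((3)·(3) + (-2)·(-2) + (5)·(5) + (-3)·(-3) + (-3)·(-3) + (0)·(0)) / 5 = 56/5 = 11.2
  S[A,B] = ((3)·(-5) + (-2)·(2) + (5)·(-2) + (-3)·(3) + (-3)·(3) + (0)·(-1)) / 5 = -47/5 = -9.4
  S[B,B] = ((-5)·(-5) + (2)·(2) + (-2)·(-2) + (3)·(3) + (3)·(3) + (-1)·(-1)) / 5 = 52/5 = 10.4
  S = [[11.2, -9.4],
 [-9.4, 10.4]].

Step 3 — invert S. det(S) = 11.2·10.4 - (-9.4)² = 28.12.
  S^{-1} = (1/det) · [[d, -b], [-b, a]] = [[0.3698, 0.3343],
 [0.3343, 0.3983]].

Step 4 — quadratic form (x̄ - mu_0)^T · S^{-1} · (x̄ - mu_0):
  S^{-1} · (x̄ - mu_0) = (-0.7041, -0.7326),
  (x̄ - mu_0)^T · [...] = (-1)·(-0.7041) + (-1)·(-0.7326) = 1.4367.

Step 5 — scale by n: T² = 6 · 1.4367 = 8.6202.

T² ≈ 8.6202


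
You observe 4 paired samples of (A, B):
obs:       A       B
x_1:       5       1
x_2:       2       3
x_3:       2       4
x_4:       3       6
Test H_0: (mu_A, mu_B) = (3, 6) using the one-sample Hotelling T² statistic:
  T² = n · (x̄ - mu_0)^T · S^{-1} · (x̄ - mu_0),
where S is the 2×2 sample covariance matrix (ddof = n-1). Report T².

Step 1 — sample mean vector:
  mean(A) = (5 + 2 + 2 + 3) / 4 = 12/4 = 3
  mean(B) = (1 + 3 + 4 + 6) / 4 = 14/4 = 3.5
  x̄ = (3, 3.5),  deviation x̄ - mu_0 = (3, 3.5) - (3, 6) = (0, -2.5).

Step 2 — sample covariance matrix, S[i,j] = (1/(n-1)) · Σ_k (x_{k,i} - mean_i) · (x_{k,j} - mean_j), divisor n-1 = 3:
  S[A,A] = ((2)·(2) + (-1)·(-1) + (-1)·(-1) + (0)·(0)) / 3 = 6/3 = 2
  S[A,B] = ((2)·(-2.5) + (-1)·(-0.5) + (-1)·(0.5) + (0)·(2.5)) / 3 = -5/3 = -1.6667
  S[B,B] = ((-2.5)·(-2.5) + (-0.5)·(-0.5) + (0.5)·(0.5) + (2.5)·(2.5)) / 3 = 13/3 = 4.3333
  S = [[2, -1.6667],
 [-1.6667, 4.3333]].

Step 3 — invert S. det(S) = 2·4.3333 - (-1.6667)² = 5.8889.
  S^{-1} = (1/det) · [[d, -b], [-b, a]] = [[0.7358, 0.283],
 [0.283, 0.3396]].

Step 4 — quadratic form (x̄ - mu_0)^T · S^{-1} · (x̄ - mu_0):
  S^{-1} · (x̄ - mu_0) = (-0.7075, -0.8491),
  (x̄ - mu_0)^T · [...] = (0)·(-0.7075) + (-2.5)·(-0.8491) = 2.1226.

Step 5 — scale by n: T² = 4 · 2.1226 = 8.4906.

T² ≈ 8.4906


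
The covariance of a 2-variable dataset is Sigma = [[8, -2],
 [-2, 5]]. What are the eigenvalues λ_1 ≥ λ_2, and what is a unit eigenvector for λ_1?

Step 1 — characteristic polynomial of 2×2 Sigma:
  det(Sigma - λI) = λ² - trace · λ + det = 0.
  trace = 8 + 5 = 13, det = 8·5 - (-2)² = 36.
Step 2 — discriminant:
  Δ = trace² - 4·det = 169 - 144 = 25.
Step 3 — eigenvalues:
  λ = (trace ± √Δ)/2 = (13 ± 5)/2,
  λ_1 = 9,  λ_2 = 4.

Step 4 — unit eigenvector for λ_1: solve (Sigma - λ_1 I)v = 0. First row:
  (8 - 9)·v_x + (-2)·v_y = 0, i.e. (-1)·v_x + (-2)·v_y = 0,
  so v ∝ (b, λ_1 - a) = (-2, 1); multiply by -1 so the first entry is positive: u = (2, -1).
  ||u|| = √((2)² + (-1)²) = √(5) ≈ 2.2361,
  v_1 = u/||u|| ≈ (0.8944, -0.4472) (||v_1|| = 1).

λ_1 = 9,  λ_2 = 4;  v_1 ≈ (0.8944, -0.4472)


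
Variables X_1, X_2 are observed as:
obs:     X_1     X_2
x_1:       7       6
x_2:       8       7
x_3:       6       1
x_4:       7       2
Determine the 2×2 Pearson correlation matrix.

Step 1 — column means:
  mean(X_1) = (7 + 8 + 6 + 7) / 4 = 28/4 = 7
  mean(X_2) = (6 + 7 + 1 + 2) / 4 = 16/4 = 4

Step 2 — sample variances and covariances s[i,j] = (1/(n-1)) · Σ_k (x_{k,i} - mean_i) · (x_{k,j} - mean_j), with n-1 = 3:
  s[X_1,X_1] = ((0)·(0) + (1)·(1) + (-1)·(-1) + (0)·(0)) / 3 = 2/3 = 0.6667
  s[X_1,X_2] = ((0)·(2) + (1)·(3) + (-1)·(-3) + (0)·(-2)) / 3 = 6/3 = 2
  s[X_2,X_2] = ((2)·(2) + (3)·(3) + (-3)·(-3) + (-2)·(-2)) / 3 = 26/3 = 8.6667
  Sample standard deviations s_i = √(s[i,i]):
  s(X_1) = √(0.6667) = 0.8165
  s(X_2) = √(8.6667) = 2.9439

Step 3 — r_{ij} = s_{ij} / (s_i · s_j):
  r[X_1,X_1] = 1 (diagonal).
  r[X_1,X_2] = 2 / (0.8165 · 2.9439) = 2 / 2.4037 = 0.8321
  r[X_2,X_2] = 1 (diagonal).

R is symmetric with unit diagonal. Assembling:

R = [[1, 0.8321],
 [0.8321, 1]]


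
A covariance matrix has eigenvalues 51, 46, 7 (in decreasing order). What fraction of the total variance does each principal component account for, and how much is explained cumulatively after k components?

Step 1 — total variance = trace(Sigma) = Σ λ_i = 51 + 46 + 7 = 104.

Step 2 — fraction explained by component i = λ_i / Σ λ:
  PC1: 51/104 = 0.4904
  PC2: 46/104 = 0.4423
  PC3: 7/104 = 0.0673

Step 3 — cumulative fraction after k components = (λ_1 + ... + λ_k) / Σ λ:
  k = 1: 51/104 = 0.4904
  k = 2: (51 + 46)/104 = 97/104 = 0.9327
  k = 3: (51 + 46 + 7)/104 = 104/104 = 1

Summary (fraction, with percent):

explained: PC1 0.4904 (49.04%), PC2 0.4423 (44.23%), PC3 0.0673 (6.73%);  cumulative: 0.4904, 0.9327, 1


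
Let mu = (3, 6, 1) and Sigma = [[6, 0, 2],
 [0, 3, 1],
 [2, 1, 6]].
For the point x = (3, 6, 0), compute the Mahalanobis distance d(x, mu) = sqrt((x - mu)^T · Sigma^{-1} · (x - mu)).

Step 1 — centre the observation: (x - mu) = (0, 0, -1).

Step 2 — invert Sigma (cofactor / det for 3×3, or solve directly):
  Sigma^{-1} = [[0.1889, 0.0222, -0.0667],
 [0.0222, 0.3556, -0.0667],
 [-0.0667, -0.0667, 0.2]].

Step 3 — form the quadratic (x - mu)^T · Sigma^{-1} · (x - mu):
  Sigma^{-1} · (x - mu) = (0.0667, 0.0667, -0.2).
  (x - mu)^T · [Sigma^{-1} · (x - mu)] = (0)·(0.0667) + (0)·(0.0667) + (-1)·(-0.2) = 0.2.

Step 4 — take square root: d = √(0.2) ≈ 0.4472.

d(x, mu) = √(0.2) ≈ 0.4472


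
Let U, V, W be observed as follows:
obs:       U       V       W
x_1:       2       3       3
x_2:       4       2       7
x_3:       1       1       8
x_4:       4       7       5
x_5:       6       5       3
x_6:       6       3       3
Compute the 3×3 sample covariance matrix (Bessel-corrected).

Step 1 — column means:
  mean(U) = (2 + 4 + 1 + 4 + 6 + 6) / 6 = 23/6 = 3.8333
  mean(V) = (3 + 2 + 1 + 7 + 5 + 3) / 6 = 21/6 = 3.5
  mean(W) = (3 + 7 + 8 + 5 + 3 + 3) / 6 = 29/6 = 4.8333

Step 2 — sample covariance S[i,j] = (1/(n-1)) · Σ_k (x_{k,i} - mean_i) · (x_{k,j} - mean_j), with n-1 = 5.
  S[U,U] = ((-1.8333)·(-1.8333) + (0.1667)·(0.1667) + (-2.8333)·(-2.8333) + (0.1667)·(0.1667) + (2.1667)·(2.1667) + (2.1667)·(2.1667)) / 5 = 20.8333/5 = 4.1667
  S[U,V] = ((-1.8333)·(-0.5) + (0.1667)·(-1.5) + (-2.8333)·(-2.5) + (0.1667)·(3.5) + (2.1667)·(1.5) + (2.1667)·(-0.5)) / 5 = 10.5/5 = 2.1
  S[U,W] = ((-1.8333)·(-1.8333) + (0.1667)·(2.1667) + (-2.8333)·(3.1667) + (0.1667)·(0.1667) + (2.1667)·(-1.8333) + (2.1667)·(-1.8333)) / 5 = -13.1667/5 = -2.6333
  S[V,V] = ((-0.5)·(-0.5) + (-1.5)·(-1.5) + (-2.5)·(-2.5) + (3.5)·(3.5) + (1.5)·(1.5) + (-0.5)·(-0.5)) / 5 = 23.5/5 = 4.7
  S[V,W] = ((-0.5)·(-1.8333) + (-1.5)·(2.1667) + (-2.5)·(3.1667) + (3.5)·(0.1667) + (1.5)·(-1.8333) + (-0.5)·(-1.8333)) / 5 = -11.5/5 = -2.3
  S[W,W] = ((-1.8333)·(-1.8333) + (2.1667)·(2.1667) + (3.1667)·(3.1667) + (0.1667)·(0.1667) + (-1.8333)·(-1.8333) + (-1.8333)·(-1.8333)) / 5 = 24.8333/5 = 4.9667

S is symmetric (S[j,i] = S[i,j]). Assembling:

S = [[4.1667, 2.1, -2.6333],
 [2.1, 4.7, -2.3],
 [-2.6333, -2.3, 4.9667]]


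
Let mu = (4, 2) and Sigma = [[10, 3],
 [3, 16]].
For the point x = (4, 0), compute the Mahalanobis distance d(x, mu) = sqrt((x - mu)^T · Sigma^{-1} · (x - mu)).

Step 1 — centre the observation: (x - mu) = (0, -2).

Step 2 — invert Sigma. det(Sigma) = 10·16 - (3)² = 151.
  Sigma^{-1} = (1/det) · [[d, -b], [-b, a]] = [[0.106, -0.0199],
 [-0.0199, 0.0662]].

Step 3 — form the quadratic (x - mu)^T · Sigma^{-1} · (x - mu):
  Sigma^{-1} · (x - mu) = (0.0397, -0.1325).
  (x - mu)^T · [Sigma^{-1} · (x - mu)] = (0)·(0.0397) + (-2)·(-0.1325) = 0.2649.

Step 4 — take square root: d = √(0.2649) ≈ 0.5147.

d(x, mu) = √(0.2649) ≈ 0.5147


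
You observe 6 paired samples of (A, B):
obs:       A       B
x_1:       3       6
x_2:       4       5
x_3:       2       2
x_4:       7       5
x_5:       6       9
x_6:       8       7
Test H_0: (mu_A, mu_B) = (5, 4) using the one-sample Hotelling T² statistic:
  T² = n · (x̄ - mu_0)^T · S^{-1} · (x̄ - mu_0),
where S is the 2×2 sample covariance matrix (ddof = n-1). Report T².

Step 1 — sample mean vector:
  mean(A) = (3 + 4 + 2 + 7 + 6 + 8) / 6 = 30/6 = 5
  mean(B) = (6 + 5 + 2 + 5 + 9 + 7) / 6 = 34/6 = 5.6667
  x̄ = (5, 5.6667),  deviation x̄ - mu_0 = (5, 5.6667) - (5, 4) = (0, 1.6667).

Step 2 — sample covariance matrix, S[i,j] = (1/(n-1)) · Σ_k (x_{k,i} - mean_i) · (x_{k,j} - mean_j), divisor n-1 = 5:
  S[A,A] = ((-2)·(-2) + (-1)·(-1) + (-3)·(-3) + (2)·(2) + (1)·(1) + (3)·(3)) / 5 = 28/5 = 5.6
  S[A,B] = ((-2)·(0.3333) + (-1)·(-0.6667) + (-3)·(-3.6667) + (2)·(-0.6667) + (1)·(3.3333) + (3)·(1.3333)) / 5 = 17/5 = 3.4
  S[B,B] = ((0.3333)·(0.3333) + (-0.6667)·(-0.6667) + (-3.6667)·(-3.6667) + (-0.6667)·(-0.6667) + (3.3333)·(3.3333) + (1.3333)·(1.3333)) / 5 = 27.3333/5 = 5.4667
  S = [[5.6, 3.4],
 [3.4, 5.4667]].

Step 3 — invert S. det(S) = 5.6·5.4667 - (3.4)² = 19.0533.
  S^{-1} = (1/det) · [[d, -b], [-b, a]] = [[0.2869, -0.1784],
 [-0.1784, 0.2939]].

Step 4 — quadratic form (x̄ - mu_0)^T · S^{-1} · (x̄ - mu_0):
  S^{-1} · (x̄ - mu_0) = (-0.2974, 0.4899),
  (x̄ - mu_0)^T · [...] = (0)·(-0.2974) + (1.6667)·(0.4899) = 0.8164.

Step 5 — scale by n: T² = 6 · 0.8164 = 4.8985.

T² ≈ 4.8985
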